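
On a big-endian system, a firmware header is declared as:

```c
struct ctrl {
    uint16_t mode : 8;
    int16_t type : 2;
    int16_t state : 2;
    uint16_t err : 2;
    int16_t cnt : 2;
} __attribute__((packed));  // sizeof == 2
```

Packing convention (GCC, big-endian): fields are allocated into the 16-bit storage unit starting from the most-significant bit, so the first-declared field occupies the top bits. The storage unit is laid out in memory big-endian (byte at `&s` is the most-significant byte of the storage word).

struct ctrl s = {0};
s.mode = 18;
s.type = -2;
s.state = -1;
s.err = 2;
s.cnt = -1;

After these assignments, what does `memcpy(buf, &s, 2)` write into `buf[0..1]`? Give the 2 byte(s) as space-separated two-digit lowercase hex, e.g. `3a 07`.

mode (8b) val=18 bits=0x12 at bit 8: 0x1200
type (2b) val=-2 bits=0x2 at bit 6: 0x1280
state (2b) val=-1 bits=0x3 at bit 4: 0x12b0
err (2b) val=2 bits=0x2 at bit 2: 0x12b8
cnt (2b) val=-1 bits=0x3 at bit 0: 0x12bb
word = 0x12bb → big-endian bytes:
  [0]=0x12  [1]=0xbb

12 bb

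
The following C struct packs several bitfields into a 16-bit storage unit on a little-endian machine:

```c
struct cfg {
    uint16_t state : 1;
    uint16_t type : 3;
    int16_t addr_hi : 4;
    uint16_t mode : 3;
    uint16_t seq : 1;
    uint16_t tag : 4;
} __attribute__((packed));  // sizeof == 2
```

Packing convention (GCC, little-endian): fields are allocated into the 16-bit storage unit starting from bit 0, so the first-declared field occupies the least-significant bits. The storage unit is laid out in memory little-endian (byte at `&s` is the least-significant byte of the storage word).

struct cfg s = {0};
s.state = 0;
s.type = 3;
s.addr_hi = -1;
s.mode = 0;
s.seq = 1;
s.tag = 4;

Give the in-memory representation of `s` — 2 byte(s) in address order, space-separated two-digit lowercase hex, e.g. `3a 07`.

[0+:1] state=0 & 0x1 = 0x0; word=0x0000
[1+:3] type=3 & 0x7 = 0x3; word=0x0006
[4+:4] addr_hi=-1 & 0xf = 0xf; word=0x00f6
[8+:3] mode=0 & 0x7 = 0x0; word=0x00f6
[11+:1] seq=1 & 0x1 = 0x1; word=0x08f6
[12+:4] tag=4 & 0xf = 0x4; word=0x48f6
word = 0x48f6 → little-endian bytes:
  [0]=0xf6  [1]=0x48

f6 48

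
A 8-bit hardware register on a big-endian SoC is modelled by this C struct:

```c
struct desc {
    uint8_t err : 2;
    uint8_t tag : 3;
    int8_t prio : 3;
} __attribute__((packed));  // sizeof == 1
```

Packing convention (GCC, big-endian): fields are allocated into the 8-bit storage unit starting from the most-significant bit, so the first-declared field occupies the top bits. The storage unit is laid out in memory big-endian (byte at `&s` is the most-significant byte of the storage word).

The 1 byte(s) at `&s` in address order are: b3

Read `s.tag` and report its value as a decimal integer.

6

[0]=0xb3 (big-endian) → word 0xb3
err [6+:2] = (word>>6) & 0x3 = 2
tag [3+:3] = (word>>3) & 0x7 = 6  ←
prio [0+:3] = (word>>0) & 0x7 = 3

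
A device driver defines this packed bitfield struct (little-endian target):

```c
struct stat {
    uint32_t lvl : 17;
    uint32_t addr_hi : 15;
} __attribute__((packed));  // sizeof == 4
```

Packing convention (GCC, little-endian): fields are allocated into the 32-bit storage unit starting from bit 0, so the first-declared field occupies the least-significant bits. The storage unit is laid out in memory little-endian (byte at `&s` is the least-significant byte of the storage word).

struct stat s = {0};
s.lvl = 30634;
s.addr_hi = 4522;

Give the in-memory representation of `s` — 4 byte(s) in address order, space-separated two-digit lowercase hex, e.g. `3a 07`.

aa 77 54 23

lvl (17b) val=30634 bits=0x77aa at bit 0: 0x000077aa
addr_hi (15b) val=4522 bits=0x11aa at bit 17: 0x235477aa
word = 0x235477aa → little-endian bytes:
  [0]=0xaa  [1]=0x77  [2]=0x54  [3]=0x23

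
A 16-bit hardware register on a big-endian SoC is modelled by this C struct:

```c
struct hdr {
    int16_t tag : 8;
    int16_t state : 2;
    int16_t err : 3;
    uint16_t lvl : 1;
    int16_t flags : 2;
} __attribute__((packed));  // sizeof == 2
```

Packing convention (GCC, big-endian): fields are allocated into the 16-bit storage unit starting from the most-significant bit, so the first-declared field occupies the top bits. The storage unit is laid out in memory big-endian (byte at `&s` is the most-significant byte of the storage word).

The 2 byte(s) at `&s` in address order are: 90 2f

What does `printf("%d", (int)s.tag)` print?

-112

[0]=0x90 [1]=0x2f (big-endian) → word 0x902f
tag [8+:8] = (word>>8) & 0xff = 144  ←
state [6+:2] = (word>>6) & 0x3 = 0
err [3+:3] = (word>>3) & 0x7 = 5
lvl [2+:1] = (word>>2) & 0x1 = 1
flags [0+:2] = (word>>0) & 0x3 = 3
tag signed 8b, MSB=1: 144 - 256 = -112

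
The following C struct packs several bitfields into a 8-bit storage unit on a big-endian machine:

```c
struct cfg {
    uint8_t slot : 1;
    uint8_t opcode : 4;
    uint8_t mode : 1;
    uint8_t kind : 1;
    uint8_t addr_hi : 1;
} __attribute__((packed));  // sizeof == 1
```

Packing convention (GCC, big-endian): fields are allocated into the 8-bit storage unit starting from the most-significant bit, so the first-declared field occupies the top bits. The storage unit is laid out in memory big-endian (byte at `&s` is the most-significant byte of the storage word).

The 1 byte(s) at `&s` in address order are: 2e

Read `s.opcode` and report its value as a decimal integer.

[0]=0x2e (big-endian) → word 0x2e
slot [7+:1] = (word>>7) & 0x1 = 0
opcode [3+:4] = (word>>3) & 0xf = 5  ←
mode [2+:1] = (word>>2) & 0x1 = 1
kind [1+:1] = (word>>1) & 0x1 = 1
addr_hi [0+:1] = (word>>0) & 0x1 = 0

5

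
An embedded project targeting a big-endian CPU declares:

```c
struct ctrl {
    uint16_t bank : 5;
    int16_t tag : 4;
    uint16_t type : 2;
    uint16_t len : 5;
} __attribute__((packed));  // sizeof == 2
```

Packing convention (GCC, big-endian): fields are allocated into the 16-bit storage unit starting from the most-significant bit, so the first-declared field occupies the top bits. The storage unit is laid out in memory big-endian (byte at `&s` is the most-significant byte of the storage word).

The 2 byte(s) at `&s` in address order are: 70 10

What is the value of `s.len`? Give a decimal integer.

16

[0]=0x70 [1]=0x10 (big-endian) → word 0x7010
bank:5 @ bit 11 → (0x7010>>11)&0x1f = 0xe
tag:4 @ bit 7 → (0x7010>>7)&0xf = 0x0
type:2 @ bit 5 → (0x7010>>5)&0x3 = 0x0
len:5 @ bit 0 → (0x7010>>0)&0x1f = 0x10  ←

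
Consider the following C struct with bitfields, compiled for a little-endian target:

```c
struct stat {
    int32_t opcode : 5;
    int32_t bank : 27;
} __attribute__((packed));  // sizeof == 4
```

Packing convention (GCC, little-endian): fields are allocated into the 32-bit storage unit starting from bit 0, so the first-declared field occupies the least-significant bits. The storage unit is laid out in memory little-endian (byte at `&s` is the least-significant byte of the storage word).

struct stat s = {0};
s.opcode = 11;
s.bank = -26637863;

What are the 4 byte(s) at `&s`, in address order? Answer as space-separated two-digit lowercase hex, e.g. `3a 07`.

2b 3b 31 cd

[0+:5] opcode=11 & 0x1f = 0xb; word=0x0000000b
[5+:27] bank=-26637863 & 0x7ffffff = 0x66989d9; word=0xcd313b2b
word = 0xcd313b2b → little-endian bytes:
  [0]=0x2b  [1]=0x3b  [2]=0x31  [3]=0xcd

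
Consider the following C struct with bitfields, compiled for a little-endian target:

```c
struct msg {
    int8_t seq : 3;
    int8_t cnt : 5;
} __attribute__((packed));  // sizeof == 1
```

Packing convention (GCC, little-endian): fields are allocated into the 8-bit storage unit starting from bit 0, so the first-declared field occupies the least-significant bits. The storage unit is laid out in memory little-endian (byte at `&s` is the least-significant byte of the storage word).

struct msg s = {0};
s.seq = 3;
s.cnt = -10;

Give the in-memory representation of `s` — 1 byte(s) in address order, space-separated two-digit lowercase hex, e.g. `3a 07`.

[0+:3] seq=3 & 0x7 = 0x3; word=0x03
[3+:5] cnt=-10 & 0x1f = 0x16; word=0xb3
word = 0xb3 → little-endian bytes:
  [0]=0xb3

b3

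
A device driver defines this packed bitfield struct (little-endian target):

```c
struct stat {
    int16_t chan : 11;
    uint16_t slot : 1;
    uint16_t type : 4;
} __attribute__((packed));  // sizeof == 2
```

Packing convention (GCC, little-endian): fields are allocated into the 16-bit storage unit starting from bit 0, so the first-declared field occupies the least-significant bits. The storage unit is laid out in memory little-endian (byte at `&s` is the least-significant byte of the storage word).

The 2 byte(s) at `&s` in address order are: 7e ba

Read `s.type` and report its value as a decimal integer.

11

[0]=0x7e [1]=0xba (little-endian) → word 0xba7e
chan [0+:11] = (word>>0) & 0x7ff = 638
slot [11+:1] = (word>>11) & 0x1 = 1
type [12+:4] = (word>>12) & 0xf = 11  ←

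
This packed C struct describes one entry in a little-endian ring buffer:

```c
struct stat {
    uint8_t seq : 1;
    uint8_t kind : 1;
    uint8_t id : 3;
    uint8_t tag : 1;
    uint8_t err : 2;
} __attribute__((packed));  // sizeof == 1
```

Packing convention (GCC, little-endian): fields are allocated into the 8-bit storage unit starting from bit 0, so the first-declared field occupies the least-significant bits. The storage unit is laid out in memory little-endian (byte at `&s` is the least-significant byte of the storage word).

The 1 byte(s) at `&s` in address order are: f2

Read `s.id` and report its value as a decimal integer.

[0]=0xf2 (little-endian) → word 0xf2
seq:1 @ bit 0 → (0xf2>>0)&0x1 = 0x0
kind:1 @ bit 1 → (0xf2>>1)&0x1 = 0x1
id:3 @ bit 2 → (0xf2>>2)&0x7 = 0x4  ←
tag:1 @ bit 5 → (0xf2>>5)&0x1 = 0x1
err:2 @ bit 6 → (0xf2>>6)&0x3 = 0x3

4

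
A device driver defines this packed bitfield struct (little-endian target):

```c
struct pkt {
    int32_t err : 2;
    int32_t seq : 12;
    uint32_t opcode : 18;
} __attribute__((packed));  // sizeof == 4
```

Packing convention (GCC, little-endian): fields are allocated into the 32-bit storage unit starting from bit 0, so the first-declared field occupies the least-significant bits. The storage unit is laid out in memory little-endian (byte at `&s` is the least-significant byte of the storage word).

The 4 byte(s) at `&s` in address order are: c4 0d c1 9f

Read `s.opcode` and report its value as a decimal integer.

163588

[0]=0xc4 [1]=0x0d [2]=0xc1 [3]=0x9f (little-endian) → word 0x9fc10dc4
err [0+:2] = (word>>0) & 0x3 = 0
seq [2+:12] = (word>>2) & 0xfff = 881
opcode [14+:18] = (word>>14) & 0x3ffff = 163588  ←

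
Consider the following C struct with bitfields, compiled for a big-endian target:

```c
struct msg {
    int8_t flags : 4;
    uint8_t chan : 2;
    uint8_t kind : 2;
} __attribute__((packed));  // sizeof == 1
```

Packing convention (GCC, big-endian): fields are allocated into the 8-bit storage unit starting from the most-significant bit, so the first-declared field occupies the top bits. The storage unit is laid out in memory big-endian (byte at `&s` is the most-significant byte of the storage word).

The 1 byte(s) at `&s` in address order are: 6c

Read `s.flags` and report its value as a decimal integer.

6

[0]=0x6c (big-endian) → word 0x6c
flags:4 @ bit 4 → (0x6c>>4)&0xf = 0x6  ←
chan:2 @ bit 2 → (0x6c>>2)&0x3 = 0x3
kind:2 @ bit 0 → (0x6c>>0)&0x3 = 0x0
flags signed 4b, MSB=0: value = 6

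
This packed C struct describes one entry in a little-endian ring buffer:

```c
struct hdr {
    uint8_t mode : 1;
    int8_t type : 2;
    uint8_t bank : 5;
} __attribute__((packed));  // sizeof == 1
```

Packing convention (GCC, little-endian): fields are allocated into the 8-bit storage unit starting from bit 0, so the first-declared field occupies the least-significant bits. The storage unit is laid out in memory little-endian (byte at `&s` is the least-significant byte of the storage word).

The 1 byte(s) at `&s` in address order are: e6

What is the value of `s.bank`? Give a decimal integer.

[0]=0xe6 (little-endian) → word 0xe6
mode:1 @ bit 0 → (0xe6>>0)&0x1 = 0x0
type:2 @ bit 1 → (0xe6>>1)&0x3 = 0x3
bank:5 @ bit 3 → (0xe6>>3)&0x1f = 0x1c  ←

28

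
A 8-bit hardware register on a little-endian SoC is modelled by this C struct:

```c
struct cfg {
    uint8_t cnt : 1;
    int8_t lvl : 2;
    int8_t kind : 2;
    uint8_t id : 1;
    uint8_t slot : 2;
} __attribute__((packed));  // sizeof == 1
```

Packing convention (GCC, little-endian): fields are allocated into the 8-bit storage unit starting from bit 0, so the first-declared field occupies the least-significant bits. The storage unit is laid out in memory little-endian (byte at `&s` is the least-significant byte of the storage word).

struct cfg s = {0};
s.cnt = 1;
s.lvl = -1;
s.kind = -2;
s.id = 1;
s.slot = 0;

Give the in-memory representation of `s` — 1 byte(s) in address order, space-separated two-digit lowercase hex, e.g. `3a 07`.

37

cnt (1b) val=1 bits=0x1 at bit 0: 0x01
lvl (2b) val=-1 bits=0x3 at bit 1: 0x07
kind (2b) val=-2 bits=0x2 at bit 3: 0x17
id (1b) val=1 bits=0x1 at bit 5: 0x37
slot (2b) val=0 bits=0x0 at bit 6: 0x37
word = 0x37 → little-endian bytes:
  [0]=0x37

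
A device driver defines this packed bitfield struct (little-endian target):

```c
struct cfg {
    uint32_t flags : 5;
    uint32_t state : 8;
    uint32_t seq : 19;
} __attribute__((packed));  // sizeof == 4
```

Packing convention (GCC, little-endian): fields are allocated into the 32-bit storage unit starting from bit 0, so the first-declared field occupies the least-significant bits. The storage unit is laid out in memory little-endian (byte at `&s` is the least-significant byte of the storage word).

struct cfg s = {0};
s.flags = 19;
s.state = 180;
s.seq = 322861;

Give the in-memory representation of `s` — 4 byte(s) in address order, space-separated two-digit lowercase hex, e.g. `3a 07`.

[0+:5] flags=19 & 0x1f = 0x13; word=0x00000013
[5+:8] state=180 & 0xff = 0xb4; word=0x00001693
[13+:19] seq=322861 & 0x7ffff = 0x4ed2d; word=0x9da5b693
word = 0x9da5b693 → little-endian bytes:
  [0]=0x93  [1]=0xb6  [2]=0xa5  [3]=0x9d

93 b6 a5 9d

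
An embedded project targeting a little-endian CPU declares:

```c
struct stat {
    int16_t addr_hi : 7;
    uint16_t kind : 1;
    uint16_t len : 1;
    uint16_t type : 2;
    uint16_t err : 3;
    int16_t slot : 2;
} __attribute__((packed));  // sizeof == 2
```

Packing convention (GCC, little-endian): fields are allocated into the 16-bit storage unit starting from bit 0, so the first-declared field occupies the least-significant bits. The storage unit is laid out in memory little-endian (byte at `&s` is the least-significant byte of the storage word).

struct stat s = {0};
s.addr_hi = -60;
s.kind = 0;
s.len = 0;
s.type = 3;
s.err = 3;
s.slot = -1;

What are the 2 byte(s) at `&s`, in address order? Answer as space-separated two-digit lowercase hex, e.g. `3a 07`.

addr_hi:7 = -60 → 0x44 << 0 → word 0x0044
kind:1 = 0 → 0x0 << 7 → word 0x0044
len:1 = 0 → 0x0 << 8 → word 0x0044
type:2 = 3 → 0x3 << 9 → word 0x0644
err:3 = 3 → 0x3 << 11 → word 0x1e44
slot:2 = -1 → 0x3 << 14 → word 0xde44
word = 0xde44 → little-endian bytes:
  [0]=0x44  [1]=0xde

44 de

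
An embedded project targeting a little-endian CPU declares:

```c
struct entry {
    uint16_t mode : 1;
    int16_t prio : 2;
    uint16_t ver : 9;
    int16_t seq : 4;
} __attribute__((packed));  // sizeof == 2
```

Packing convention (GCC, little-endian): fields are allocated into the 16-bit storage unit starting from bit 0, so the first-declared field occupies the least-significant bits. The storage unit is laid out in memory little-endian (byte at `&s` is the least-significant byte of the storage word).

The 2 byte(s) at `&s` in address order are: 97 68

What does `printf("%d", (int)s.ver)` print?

274

[0]=0x97 [1]=0x68 (little-endian) → word 0x6897
mode [0+:1] = (word>>0) & 0x1 = 1
prio [1+:2] = (word>>1) & 0x3 = 3
ver [3+:9] = (word>>3) & 0x1ff = 274  ←
seq [12+:4] = (word>>12) & 0xf = 6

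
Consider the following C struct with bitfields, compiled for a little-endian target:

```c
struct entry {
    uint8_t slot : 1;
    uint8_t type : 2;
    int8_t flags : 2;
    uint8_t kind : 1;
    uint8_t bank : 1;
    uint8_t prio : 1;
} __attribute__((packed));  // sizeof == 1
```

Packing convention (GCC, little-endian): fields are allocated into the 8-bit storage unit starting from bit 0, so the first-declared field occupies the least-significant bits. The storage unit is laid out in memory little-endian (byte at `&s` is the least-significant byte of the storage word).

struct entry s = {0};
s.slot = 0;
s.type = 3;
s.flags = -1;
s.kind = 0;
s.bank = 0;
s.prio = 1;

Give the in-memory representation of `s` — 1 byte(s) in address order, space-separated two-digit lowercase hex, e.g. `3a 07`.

9e

slot (1b) val=0 bits=0x0 at bit 0: 0x00
type (2b) val=3 bits=0x3 at bit 1: 0x06
flags (2b) val=-1 bits=0x3 at bit 3: 0x1e
kind (1b) val=0 bits=0x0 at bit 5: 0x1e
bank (1b) val=0 bits=0x0 at bit 6: 0x1e
prio (1b) val=1 bits=0x1 at bit 7: 0x9e
word = 0x9e → little-endian bytes:
  [0]=0x9e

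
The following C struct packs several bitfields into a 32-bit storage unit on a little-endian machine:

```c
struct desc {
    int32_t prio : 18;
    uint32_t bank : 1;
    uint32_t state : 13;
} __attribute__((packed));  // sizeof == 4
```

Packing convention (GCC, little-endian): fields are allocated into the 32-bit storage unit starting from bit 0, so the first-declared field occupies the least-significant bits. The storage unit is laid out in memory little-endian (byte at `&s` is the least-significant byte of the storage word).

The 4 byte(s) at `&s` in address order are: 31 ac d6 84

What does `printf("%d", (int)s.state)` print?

4250

[0]=0x31 [1]=0xac [2]=0xd6 [3]=0x84 (little-endian) → word 0x84d6ac31
prio [0+:18] = (word>>0) & 0x3ffff = 175153
bank [18+:1] = (word>>18) & 0x1 = 1
state [19+:13] = (word>>19) & 0x1fff = 4250  ←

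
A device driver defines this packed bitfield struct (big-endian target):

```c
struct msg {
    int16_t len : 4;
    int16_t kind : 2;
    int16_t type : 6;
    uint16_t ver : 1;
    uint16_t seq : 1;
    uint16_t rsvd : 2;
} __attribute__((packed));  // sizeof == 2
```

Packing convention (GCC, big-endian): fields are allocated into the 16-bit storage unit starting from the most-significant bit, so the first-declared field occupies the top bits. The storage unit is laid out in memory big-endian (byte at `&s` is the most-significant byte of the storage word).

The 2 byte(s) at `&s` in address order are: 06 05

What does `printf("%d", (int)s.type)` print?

[0]=0x06 [1]=0x05 (big-endian) → word 0x0605
len:4 @ bit 12 → (0x0605>>12)&0xf = 0x0
kind:2 @ bit 10 → (0x0605>>10)&0x3 = 0x1
type:6 @ bit 4 → (0x0605>>4)&0x3f = 0x20  ←
ver:1 @ bit 3 → (0x0605>>3)&0x1 = 0x0
seq:1 @ bit 2 → (0x0605>>2)&0x1 = 0x1
rsvd:2 @ bit 0 → (0x0605>>0)&0x3 = 0x1
type signed 6b, MSB=1: 32 - 64 = -32

-32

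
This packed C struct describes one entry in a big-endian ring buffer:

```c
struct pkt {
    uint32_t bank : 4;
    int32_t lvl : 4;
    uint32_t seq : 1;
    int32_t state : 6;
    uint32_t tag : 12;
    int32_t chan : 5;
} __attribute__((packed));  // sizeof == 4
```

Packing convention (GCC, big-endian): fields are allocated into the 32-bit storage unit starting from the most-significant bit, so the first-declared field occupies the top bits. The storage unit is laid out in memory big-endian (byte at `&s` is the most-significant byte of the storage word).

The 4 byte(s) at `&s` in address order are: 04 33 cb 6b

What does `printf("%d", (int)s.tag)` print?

[0]=0x04 [1]=0x33 [2]=0xcb [3]=0x6b (big-endian) → word 0x0433cb6b
bank:4 @ bit 28 → (0x0433cb6b>>28)&0xf = 0x0
lvl:4 @ bit 24 → (0x0433cb6b>>24)&0xf = 0x4
seq:1 @ bit 23 → (0x0433cb6b>>23)&0x1 = 0x0
state:6 @ bit 17 → (0x0433cb6b>>17)&0x3f = 0x19
tag:12 @ bit 5 → (0x0433cb6b>>5)&0xfff = 0xe5b  ←
chan:5 @ bit 0 → (0x0433cb6b>>0)&0x1f = 0xb

3675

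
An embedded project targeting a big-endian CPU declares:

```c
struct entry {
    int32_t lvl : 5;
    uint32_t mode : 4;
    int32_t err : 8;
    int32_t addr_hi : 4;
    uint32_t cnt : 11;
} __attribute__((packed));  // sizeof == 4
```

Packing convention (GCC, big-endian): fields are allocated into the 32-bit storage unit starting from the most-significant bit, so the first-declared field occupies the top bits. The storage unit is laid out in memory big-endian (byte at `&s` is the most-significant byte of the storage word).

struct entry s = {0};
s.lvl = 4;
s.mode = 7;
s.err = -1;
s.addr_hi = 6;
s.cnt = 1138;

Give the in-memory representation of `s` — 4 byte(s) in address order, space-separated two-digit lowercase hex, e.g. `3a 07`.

[27+:5] lvl=4 & 0x1f = 0x4; word=0x20000000
[23+:4] mode=7 & 0xf = 0x7; word=0x23800000
[15+:8] err=-1 & 0xff = 0xff; word=0x23ff8000
[11+:4] addr_hi=6 & 0xf = 0x6; word=0x23ffb000
[0+:11] cnt=1138 & 0x7ff = 0x472; word=0x23ffb472
word = 0x23ffb472 → big-endian bytes:
  [0]=0x23  [1]=0xff  [2]=0xb4  [3]=0x72

23 ff b4 72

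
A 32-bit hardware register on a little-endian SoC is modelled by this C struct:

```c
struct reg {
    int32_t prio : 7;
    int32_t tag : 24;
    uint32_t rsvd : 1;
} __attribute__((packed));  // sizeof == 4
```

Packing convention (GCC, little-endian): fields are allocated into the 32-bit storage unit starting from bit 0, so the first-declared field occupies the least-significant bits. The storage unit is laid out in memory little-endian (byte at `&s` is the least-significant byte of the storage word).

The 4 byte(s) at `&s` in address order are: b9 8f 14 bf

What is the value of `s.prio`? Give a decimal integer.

[0]=0xb9 [1]=0x8f [2]=0x14 [3]=0xbf (little-endian) → word 0xbf148fb9
prio:7 @ bit 0 → (0xbf148fb9>>0)&0x7f = 0x39  ←
tag:24 @ bit 7 → (0xbf148fb9>>7)&0xffffff = 0x7e291f
rsvd:1 @ bit 31 → (0xbf148fb9>>31)&0x1 = 0x1
prio signed 7b, MSB=0: value = 57

57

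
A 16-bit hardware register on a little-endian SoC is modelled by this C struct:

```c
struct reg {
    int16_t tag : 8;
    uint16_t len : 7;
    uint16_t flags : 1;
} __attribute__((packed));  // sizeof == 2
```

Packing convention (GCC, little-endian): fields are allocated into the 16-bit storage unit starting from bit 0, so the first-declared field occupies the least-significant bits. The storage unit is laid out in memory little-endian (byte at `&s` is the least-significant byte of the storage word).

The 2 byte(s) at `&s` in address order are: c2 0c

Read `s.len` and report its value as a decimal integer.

[0]=0xc2 [1]=0x0c (little-endian) → word 0x0cc2
tag [0+:8] = (word>>0) & 0xff = 194
len [8+:7] = (word>>8) & 0x7f = 12  ←
flags [15+:1] = (word>>15) & 0x1 = 0

12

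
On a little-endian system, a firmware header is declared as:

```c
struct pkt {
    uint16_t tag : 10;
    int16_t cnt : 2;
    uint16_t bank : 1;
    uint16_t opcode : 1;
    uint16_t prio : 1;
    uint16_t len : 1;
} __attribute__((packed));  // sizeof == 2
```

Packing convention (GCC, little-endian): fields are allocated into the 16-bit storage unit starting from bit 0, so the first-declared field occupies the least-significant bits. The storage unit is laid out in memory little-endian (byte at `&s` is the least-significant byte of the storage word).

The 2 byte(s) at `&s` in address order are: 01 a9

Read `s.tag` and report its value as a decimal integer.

257

[0]=0x01 [1]=0xa9 (little-endian) → word 0xa901
tag [0+:10] = (word>>0) & 0x3ff = 257  ←
cnt [10+:2] = (word>>10) & 0x3 = 2
bank [12+:1] = (word>>12) & 0x1 = 0
opcode [13+:1] = (word>>13) & 0x1 = 1
prio [14+:1] = (word>>14) & 0x1 = 0
len [15+:1] = (word>>15) & 0x1 = 1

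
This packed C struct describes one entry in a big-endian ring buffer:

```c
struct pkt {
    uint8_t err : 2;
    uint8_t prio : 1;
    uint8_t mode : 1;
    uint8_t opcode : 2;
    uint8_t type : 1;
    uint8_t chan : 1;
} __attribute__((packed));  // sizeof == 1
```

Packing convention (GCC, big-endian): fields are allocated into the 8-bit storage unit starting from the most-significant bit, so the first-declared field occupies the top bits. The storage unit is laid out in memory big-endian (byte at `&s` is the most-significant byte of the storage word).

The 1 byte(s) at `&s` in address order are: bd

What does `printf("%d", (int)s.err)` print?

2

[0]=0xbd (big-endian) → word 0xbd
err:2 @ bit 6 → (0xbd>>6)&0x3 = 0x2  ←
prio:1 @ bit 5 → (0xbd>>5)&0x1 = 0x1
mode:1 @ bit 4 → (0xbd>>4)&0x1 = 0x1
opcode:2 @ bit 2 → (0xbd>>2)&0x3 = 0x3
type:1 @ bit 1 → (0xbd>>1)&0x1 = 0x0
chan:1 @ bit 0 → (0xbd>>0)&0x1 = 0x1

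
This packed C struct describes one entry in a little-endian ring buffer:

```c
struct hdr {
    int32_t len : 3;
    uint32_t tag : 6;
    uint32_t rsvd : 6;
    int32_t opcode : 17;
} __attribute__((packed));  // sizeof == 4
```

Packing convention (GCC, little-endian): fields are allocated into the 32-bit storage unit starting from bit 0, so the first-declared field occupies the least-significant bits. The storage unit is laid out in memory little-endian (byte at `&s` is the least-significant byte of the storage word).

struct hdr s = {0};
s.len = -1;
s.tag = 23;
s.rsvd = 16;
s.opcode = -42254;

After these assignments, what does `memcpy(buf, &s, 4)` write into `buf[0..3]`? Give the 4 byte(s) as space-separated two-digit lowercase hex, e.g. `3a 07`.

bf 20 79 ad

len (3b) val=-1 bits=0x7 at bit 0: 0x00000007
tag (6b) val=23 bits=0x17 at bit 3: 0x000000bf
rsvd (6b) val=16 bits=0x10 at bit 9: 0x000020bf
opcode (17b) val=-42254 bits=0x15af2 at bit 15: 0xad7920bf
word = 0xad7920bf → little-endian bytes:
  [0]=0xbf  [1]=0x20  [2]=0x79  [3]=0xad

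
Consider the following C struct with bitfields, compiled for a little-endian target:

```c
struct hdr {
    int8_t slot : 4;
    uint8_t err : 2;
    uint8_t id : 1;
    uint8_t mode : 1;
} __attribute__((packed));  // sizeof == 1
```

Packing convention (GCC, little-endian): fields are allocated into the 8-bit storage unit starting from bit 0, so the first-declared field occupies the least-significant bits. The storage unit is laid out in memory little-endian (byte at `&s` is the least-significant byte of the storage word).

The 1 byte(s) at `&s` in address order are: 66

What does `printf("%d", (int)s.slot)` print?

[0]=0x66 (little-endian) → word 0x66
slot [0+:4] = (word>>0) & 0xf = 6  ←
err [4+:2] = (word>>4) & 0x3 = 2
id [6+:1] = (word>>6) & 0x1 = 1
mode [7+:1] = (word>>7) & 0x1 = 0
slot signed 4b, MSB=0: value = 6

6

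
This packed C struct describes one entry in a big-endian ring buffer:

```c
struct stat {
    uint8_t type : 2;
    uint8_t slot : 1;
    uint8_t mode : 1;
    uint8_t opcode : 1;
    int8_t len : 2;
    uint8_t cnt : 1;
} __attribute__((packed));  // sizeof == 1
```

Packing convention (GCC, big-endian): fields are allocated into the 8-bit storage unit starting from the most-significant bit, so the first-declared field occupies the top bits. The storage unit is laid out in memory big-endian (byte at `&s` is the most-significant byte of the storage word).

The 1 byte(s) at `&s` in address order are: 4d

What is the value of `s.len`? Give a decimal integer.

[0]=0x4d (big-endian) → word 0x4d
type:2 @ bit 6 → (0x4d>>6)&0x3 = 0x1
slot:1 @ bit 5 → (0x4d>>5)&0x1 = 0x0
mode:1 @ bit 4 → (0x4d>>4)&0x1 = 0x0
opcode:1 @ bit 3 → (0x4d>>3)&0x1 = 0x1
len:2 @ bit 1 → (0x4d>>1)&0x3 = 0x2  ←
cnt:1 @ bit 0 → (0x4d>>0)&0x1 = 0x1
len signed 2b, MSB=1: 2 - 4 = -2

-2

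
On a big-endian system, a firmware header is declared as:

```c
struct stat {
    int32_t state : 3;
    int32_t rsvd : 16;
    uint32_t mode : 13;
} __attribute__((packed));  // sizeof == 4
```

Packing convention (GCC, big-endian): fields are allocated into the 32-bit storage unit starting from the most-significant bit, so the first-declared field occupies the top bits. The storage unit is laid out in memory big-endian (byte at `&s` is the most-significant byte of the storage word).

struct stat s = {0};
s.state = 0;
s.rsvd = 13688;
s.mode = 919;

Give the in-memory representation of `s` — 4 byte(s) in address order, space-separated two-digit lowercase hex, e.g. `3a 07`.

[29+:3] state=0 & 0x7 = 0x0; word=0x00000000
[13+:16] rsvd=13688 & 0xffff = 0x3578; word=0x06af0000
[0+:13] mode=919 & 0x1fff = 0x397; word=0x06af0397
word = 0x06af0397 → big-endian bytes:
  [0]=0x06  [1]=0xaf  [2]=0x03  [3]=0x97

06 af 03 97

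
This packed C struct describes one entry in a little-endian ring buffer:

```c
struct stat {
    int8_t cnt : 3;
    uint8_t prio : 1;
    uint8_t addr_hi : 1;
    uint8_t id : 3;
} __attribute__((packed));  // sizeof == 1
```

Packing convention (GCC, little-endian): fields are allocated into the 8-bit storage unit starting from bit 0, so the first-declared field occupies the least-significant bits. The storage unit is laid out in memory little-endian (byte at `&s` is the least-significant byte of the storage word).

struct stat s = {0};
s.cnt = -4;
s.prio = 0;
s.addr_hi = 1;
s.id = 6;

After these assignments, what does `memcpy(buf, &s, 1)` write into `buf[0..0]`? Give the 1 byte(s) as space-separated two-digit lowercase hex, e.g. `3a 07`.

cnt (3b) val=-4 bits=0x4 at bit 0: 0x04
prio (1b) val=0 bits=0x0 at bit 3: 0x04
addr_hi (1b) val=1 bits=0x1 at bit 4: 0x14
id (3b) val=6 bits=0x6 at bit 5: 0xd4
word = 0xd4 → little-endian bytes:
  [0]=0xd4

d4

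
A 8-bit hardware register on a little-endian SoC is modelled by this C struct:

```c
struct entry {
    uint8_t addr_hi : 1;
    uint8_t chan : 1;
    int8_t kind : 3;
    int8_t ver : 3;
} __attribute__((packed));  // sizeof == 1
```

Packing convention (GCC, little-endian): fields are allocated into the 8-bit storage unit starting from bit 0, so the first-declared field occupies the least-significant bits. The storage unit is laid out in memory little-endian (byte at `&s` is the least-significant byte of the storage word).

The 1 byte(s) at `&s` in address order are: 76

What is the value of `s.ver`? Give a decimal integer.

3

[0]=0x76 (little-endian) → word 0x76
addr_hi:1 @ bit 0 → (0x76>>0)&0x1 = 0x0
chan:1 @ bit 1 → (0x76>>1)&0x1 = 0x1
kind:3 @ bit 2 → (0x76>>2)&0x7 = 0x5
ver:3 @ bit 5 → (0x76>>5)&0x7 = 0x3  ←
ver signed 3b, MSB=0: value = 3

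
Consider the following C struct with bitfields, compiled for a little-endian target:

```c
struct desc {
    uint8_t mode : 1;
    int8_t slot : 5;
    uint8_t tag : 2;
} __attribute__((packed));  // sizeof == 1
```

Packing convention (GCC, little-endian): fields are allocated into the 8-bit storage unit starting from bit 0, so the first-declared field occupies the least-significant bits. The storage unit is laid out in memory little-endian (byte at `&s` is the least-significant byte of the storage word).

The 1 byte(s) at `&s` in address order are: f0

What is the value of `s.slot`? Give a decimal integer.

[0]=0xf0 (little-endian) → word 0xf0
mode [0+:1] = (word>>0) & 0x1 = 0
slot [1+:5] = (word>>1) & 0x1f = 24  ←
tag [6+:2] = (word>>6) & 0x3 = 3
slot signed 5b, MSB=1: 24 - 32 = -8

-8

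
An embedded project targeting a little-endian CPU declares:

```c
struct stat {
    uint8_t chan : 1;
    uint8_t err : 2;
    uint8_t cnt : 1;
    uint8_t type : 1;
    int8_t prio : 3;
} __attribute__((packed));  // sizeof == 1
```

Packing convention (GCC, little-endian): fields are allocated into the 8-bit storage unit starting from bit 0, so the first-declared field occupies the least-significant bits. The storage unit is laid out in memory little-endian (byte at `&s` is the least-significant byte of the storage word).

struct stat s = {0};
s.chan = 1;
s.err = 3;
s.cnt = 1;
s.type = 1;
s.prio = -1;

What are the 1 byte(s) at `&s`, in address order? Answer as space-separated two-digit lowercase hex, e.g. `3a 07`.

chan (1b) val=1 bits=0x1 at bit 0: 0x01
err (2b) val=3 bits=0x3 at bit 1: 0x07
cnt (1b) val=1 bits=0x1 at bit 3: 0x0f
type (1b) val=1 bits=0x1 at bit 4: 0x1f
prio (3b) val=-1 bits=0x7 at bit 5: 0xff
word = 0xff → little-endian bytes:
  [0]=0xff

ff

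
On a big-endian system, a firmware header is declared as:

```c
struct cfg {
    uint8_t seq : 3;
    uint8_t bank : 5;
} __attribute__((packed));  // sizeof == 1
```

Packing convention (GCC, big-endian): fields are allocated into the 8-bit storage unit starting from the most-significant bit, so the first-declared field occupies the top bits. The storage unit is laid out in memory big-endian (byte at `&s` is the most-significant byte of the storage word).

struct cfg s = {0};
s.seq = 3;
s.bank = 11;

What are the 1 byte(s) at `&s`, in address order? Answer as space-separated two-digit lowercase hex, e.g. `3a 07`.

seq:3 = 3 → 0x3 << 5 → word 0x60
bank:5 = 11 → 0xb << 0 → word 0x6b
word = 0x6b → big-endian bytes:
  [0]=0x6b

6b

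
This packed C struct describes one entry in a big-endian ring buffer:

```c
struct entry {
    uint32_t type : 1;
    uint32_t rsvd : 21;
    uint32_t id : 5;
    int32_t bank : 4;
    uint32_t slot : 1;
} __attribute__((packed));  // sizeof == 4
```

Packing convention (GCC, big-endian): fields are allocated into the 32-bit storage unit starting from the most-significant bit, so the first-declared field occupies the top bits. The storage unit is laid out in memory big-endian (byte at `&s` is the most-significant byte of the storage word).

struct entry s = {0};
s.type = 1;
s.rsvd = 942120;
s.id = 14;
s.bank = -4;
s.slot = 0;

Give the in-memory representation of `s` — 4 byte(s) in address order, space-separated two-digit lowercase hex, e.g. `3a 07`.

b9 80 a1 d8

[31+:1] type=1 & 0x1 = 0x1; word=0x80000000
[10+:21] rsvd=942120 & 0x1fffff = 0xe6028; word=0xb980a000
[5+:5] id=14 & 0x1f = 0xe; word=0xb980a1c0
[1+:4] bank=-4 & 0xf = 0xc; word=0xb980a1d8
[0+:1] slot=0 & 0x1 = 0x0; word=0xb980a1d8
word = 0xb980a1d8 → big-endian bytes:
  [0]=0xb9  [1]=0x80  [2]=0xa1  [3]=0xd8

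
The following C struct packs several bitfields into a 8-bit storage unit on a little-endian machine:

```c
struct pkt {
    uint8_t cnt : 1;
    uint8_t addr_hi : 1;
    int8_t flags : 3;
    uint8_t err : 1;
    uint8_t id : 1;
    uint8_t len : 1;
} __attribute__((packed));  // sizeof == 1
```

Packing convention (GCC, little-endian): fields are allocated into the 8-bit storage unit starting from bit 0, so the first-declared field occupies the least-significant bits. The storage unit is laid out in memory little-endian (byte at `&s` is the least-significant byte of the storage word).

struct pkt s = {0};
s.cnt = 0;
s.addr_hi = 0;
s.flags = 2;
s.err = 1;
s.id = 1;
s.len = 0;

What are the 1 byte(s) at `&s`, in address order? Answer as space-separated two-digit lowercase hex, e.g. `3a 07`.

[0+:1] cnt=0 & 0x1 = 0x0; word=0x00
[1+:1] addr_hi=0 & 0x1 = 0x0; word=0x00
[2+:3] flags=2 & 0x7 = 0x2; word=0x08
[5+:1] err=1 & 0x1 = 0x1; word=0x28
[6+:1] id=1 & 0x1 = 0x1; word=0x68
[7+:1] len=0 & 0x1 = 0x0; word=0x68
word = 0x68 → little-endian bytes:
  [0]=0x68

68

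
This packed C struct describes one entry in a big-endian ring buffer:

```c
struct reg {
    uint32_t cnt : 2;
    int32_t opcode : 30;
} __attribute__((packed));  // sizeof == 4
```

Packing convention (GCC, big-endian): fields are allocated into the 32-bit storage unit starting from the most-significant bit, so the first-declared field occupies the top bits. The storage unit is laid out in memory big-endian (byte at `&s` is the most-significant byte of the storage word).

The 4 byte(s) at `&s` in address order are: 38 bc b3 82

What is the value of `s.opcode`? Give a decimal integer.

-121851006

[0]=0x38 [1]=0xbc [2]=0xb3 [3]=0x82 (big-endian) → word 0x38bcb382
cnt:2 @ bit 30 → (0x38bcb382>>30)&0x3 = 0x0
opcode:30 @ bit 0 → (0x38bcb382>>0)&0x3fffffff = 0x38bcb382  ←
opcode signed 30b, MSB=1: 951890818 - 1073741824 = -121851006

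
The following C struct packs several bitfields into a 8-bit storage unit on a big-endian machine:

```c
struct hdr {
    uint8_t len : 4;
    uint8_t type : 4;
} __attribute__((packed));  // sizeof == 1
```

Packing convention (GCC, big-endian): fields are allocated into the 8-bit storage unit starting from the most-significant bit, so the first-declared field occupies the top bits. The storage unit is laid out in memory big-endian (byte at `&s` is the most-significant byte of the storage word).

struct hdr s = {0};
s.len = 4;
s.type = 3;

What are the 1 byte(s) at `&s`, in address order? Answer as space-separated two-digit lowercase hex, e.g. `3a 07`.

len (4b) val=4 bits=0x4 at bit 4: 0x40
type (4b) val=3 bits=0x3 at bit 0: 0x43
word = 0x43 → big-endian bytes:
  [0]=0x43

43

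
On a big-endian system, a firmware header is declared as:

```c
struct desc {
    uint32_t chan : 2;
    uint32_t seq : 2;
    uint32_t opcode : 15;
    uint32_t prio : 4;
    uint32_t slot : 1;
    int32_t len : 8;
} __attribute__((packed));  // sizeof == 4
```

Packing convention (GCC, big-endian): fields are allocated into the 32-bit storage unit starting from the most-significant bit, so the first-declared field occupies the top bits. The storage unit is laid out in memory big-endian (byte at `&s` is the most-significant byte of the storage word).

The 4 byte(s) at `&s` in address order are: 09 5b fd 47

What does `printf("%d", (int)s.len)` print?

71

[0]=0x09 [1]=0x5b [2]=0xfd [3]=0x47 (big-endian) → word 0x095bfd47
chan [30+:2] = (word>>30) & 0x3 = 0
seq [28+:2] = (word>>28) & 0x3 = 0
opcode [13+:15] = (word>>13) & 0x7fff = 19167
prio [9+:4] = (word>>9) & 0xf = 14
slot [8+:1] = (word>>8) & 0x1 = 1
len [0+:8] = (word>>0) & 0xff = 71  ←
len signed 8b, MSB=0: value = 71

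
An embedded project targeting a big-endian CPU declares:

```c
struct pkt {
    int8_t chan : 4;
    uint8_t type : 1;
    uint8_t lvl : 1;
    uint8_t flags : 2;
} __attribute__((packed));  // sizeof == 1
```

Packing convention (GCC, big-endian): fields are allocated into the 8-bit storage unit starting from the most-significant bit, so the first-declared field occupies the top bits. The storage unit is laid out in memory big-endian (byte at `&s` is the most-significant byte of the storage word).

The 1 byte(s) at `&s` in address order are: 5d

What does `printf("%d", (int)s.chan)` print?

5

[0]=0x5d (big-endian) → word 0x5d
chan:4 @ bit 4 → (0x5d>>4)&0xf = 0x5  ←
type:1 @ bit 3 → (0x5d>>3)&0x1 = 0x1
lvl:1 @ bit 2 → (0x5d>>2)&0x1 = 0x1
flags:2 @ bit 0 → (0x5d>>0)&0x3 = 0x1
chan signed 4b, MSB=0: value = 5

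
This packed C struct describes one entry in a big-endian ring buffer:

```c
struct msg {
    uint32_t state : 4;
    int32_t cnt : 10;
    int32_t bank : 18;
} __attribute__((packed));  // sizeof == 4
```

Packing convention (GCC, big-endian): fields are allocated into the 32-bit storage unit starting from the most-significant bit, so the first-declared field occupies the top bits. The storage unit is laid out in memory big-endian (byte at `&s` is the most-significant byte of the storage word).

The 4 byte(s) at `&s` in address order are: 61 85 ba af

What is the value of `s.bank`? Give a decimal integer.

113327

[0]=0x61 [1]=0x85 [2]=0xba [3]=0xaf (big-endian) → word 0x6185baaf
state [28+:4] = (word>>28) & 0xf = 6
cnt [18+:10] = (word>>18) & 0x3ff = 97
bank [0+:18] = (word>>0) & 0x3ffff = 113327  ←
bank signed 18b, MSB=0: value = 113327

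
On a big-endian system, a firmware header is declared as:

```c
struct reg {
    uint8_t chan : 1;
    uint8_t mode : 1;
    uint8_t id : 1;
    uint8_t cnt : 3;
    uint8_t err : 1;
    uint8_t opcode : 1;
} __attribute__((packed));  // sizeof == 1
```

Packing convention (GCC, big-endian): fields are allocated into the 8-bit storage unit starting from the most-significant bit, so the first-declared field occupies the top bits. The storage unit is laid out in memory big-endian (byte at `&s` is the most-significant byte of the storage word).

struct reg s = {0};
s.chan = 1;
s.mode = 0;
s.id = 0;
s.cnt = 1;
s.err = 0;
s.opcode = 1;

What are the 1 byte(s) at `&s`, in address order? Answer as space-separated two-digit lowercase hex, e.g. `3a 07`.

chan:1 = 1 → 0x1 << 7 → word 0x80
mode:1 = 0 → 0x0 << 6 → word 0x80
id:1 = 0 → 0x0 << 5 → word 0x80
cnt:3 = 1 → 0x1 << 2 → word 0x84
err:1 = 0 → 0x0 << 1 → word 0x84
opcode:1 = 1 → 0x1 << 0 → word 0x85
word = 0x85 → big-endian bytes:
  [0]=0x85

85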